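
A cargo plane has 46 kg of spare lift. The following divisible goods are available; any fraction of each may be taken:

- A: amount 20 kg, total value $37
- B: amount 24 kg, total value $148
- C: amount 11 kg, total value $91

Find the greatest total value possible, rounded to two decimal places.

259.35

Take in order of value per unit:
- C (91/11 per unit): all 11 → value 91, running total 91.00
- B (148/24 per unit): all 24 → value 148, running total 239.00
- A (37/20 per unit): 11 of 20 → value 11×37/20 = 20.3500, running total 259.35
Total 259.35.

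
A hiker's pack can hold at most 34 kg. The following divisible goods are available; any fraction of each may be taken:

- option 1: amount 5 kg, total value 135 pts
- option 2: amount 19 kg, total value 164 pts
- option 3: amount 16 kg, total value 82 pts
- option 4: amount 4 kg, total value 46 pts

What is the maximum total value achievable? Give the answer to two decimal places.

Take in order of value per unit:
- option 1 (135/5 per unit): all 5 → value 135, running total 135.00
- option 4 (46/4 per unit): all 4 → value 46, running total 181.00
- option 2 (164/19 per unit): all 19 → value 164, running total 345.00
- option 3 (82/16 per unit): 6 of 16 → value 6×82/16 = 30.7500, running total 375.75
Total 375.75.

375.75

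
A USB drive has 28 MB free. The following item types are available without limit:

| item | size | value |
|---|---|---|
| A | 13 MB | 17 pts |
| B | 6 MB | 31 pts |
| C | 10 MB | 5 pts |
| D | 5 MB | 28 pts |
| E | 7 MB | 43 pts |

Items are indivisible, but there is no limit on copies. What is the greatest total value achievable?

172 pts

Best value-per-unit is E at 43/7, and filling with it alone uses size 4×7=28. No mix of the others beats 4×43 = 172.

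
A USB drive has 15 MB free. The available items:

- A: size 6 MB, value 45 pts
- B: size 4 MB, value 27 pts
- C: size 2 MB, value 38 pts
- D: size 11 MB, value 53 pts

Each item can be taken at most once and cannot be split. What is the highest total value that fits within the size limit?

110 pts

Check high-value combinations within 15 MB:
- A+B+C: size 6+4+2=12, value 45+27+38=110
- C+D: size 2+11=13, value 38+53=91
- A+C: size 6+2=8, value 45+38=83
- B+D: size 4+11=15, value 27+53=80
Best: 110 pts.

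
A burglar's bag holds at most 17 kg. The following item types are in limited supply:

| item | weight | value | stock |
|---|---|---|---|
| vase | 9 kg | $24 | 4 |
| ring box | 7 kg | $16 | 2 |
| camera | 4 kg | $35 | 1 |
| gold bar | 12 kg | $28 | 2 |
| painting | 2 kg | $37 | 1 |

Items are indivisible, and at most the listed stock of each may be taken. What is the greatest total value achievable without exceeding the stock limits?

Best selections within weight 17 and stock limits:
- 1×vase + 1×camera + 1×painting: weight 15, value 96
- 1×ring box + 1×camera + 1×painting: weight 13, value 88
- 1×camera + 1×painting: weight 6, value 72
- 2×ring box + 1×painting: weight 16, value 69
Best: $96.

$96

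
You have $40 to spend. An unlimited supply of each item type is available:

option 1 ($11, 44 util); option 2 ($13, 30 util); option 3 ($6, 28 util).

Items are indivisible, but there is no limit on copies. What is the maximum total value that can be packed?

Best value-per-unit is option 3 at 28/6; filling with it alone gives 6×28 = 168.
Optimal mix: 2×option 1 + 3×option 3 → cost 40, value 172.

172 util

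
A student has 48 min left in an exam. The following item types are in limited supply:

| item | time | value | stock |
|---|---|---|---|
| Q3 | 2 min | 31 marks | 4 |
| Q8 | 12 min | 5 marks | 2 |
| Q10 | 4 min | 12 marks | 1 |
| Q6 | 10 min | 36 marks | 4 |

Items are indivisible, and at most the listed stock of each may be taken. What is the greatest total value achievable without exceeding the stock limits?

Top feasible selections:
- 4×Q3 + 4×Q6: time 48, value 268
- 4×Q3 + 1×Q10 + 3×Q6: time 42, value 244
- 3×Q3 + 4×Q6: time 46, value 237
- 4×Q3 + 3×Q6: time 38, value 232
Best: 268 marks.

268 marks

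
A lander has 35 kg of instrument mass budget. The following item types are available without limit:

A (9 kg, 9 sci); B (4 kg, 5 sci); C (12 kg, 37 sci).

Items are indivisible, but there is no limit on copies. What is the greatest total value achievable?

84 sci

Best value-per-unit is C at 37/12; filling with it alone gives 2×37 = 74.
Optimal mix: 2×B + 2×C → mass 32, value 84.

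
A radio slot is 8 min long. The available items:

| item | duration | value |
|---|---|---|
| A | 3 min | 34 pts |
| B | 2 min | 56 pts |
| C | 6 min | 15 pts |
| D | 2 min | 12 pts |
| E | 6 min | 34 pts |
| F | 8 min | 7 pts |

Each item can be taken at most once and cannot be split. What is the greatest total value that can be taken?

Check high-value combinations within 8 min:
- A+B+D: duration 3+2+2=7, value 34+56+12=102
- A+B: duration 3+2=5, value 34+56=90
- B+E: duration 2+6=8, value 56+34=90
- B+C: duration 2+6=8, value 56+15=71
Best: 102 pts.

102 pts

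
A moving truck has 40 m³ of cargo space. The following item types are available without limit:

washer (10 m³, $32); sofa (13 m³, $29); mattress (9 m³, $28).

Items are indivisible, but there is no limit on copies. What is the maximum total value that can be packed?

$128

Best value-per-unit is washer at 32/10, and filling with it alone uses volume 4×10=40. No mix of the others beats 4×32 = 128.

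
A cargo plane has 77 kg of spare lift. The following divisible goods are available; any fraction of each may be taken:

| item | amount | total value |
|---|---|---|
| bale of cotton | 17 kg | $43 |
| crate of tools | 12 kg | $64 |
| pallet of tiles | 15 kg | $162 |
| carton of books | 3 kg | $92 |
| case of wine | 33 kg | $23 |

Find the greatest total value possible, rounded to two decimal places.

Take in order of value per unit:
- carton of books (92/3 per unit): all 3 → value 92, running total 92.00
- pallet of tiles (162/15 per unit): all 15 → value 162, running total 254.00
- crate of tools (64/12 per unit): all 12 → value 64, running total 318.00
- bale of cotton (43/17 per unit): all 17 → value 43, running total 361.00
- case of wine (23/33 per unit): 30 of 33 → value 30×23/33 = 20.9091, running total 381.91
Total 381.91.

381.91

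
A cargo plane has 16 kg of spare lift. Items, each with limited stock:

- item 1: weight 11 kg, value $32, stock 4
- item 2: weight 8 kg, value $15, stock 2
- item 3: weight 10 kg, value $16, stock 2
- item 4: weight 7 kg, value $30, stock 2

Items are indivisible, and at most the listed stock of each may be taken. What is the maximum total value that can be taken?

$60

Best selections within weight 16 and stock limits:
- 2×item 4: weight 14, value 60
- 1×item 2 + 1×item 4: weight 15, value 45
- 1×item 1: weight 11, value 32
- 1×item 4: weight 7, value 30
Best: $60.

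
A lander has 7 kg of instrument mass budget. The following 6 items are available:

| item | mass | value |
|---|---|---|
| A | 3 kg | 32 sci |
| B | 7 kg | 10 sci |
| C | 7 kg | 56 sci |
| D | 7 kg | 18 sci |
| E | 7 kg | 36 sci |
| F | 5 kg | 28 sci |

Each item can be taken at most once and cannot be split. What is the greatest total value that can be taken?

Check high-value combinations within 7 kg:
- C: mass 7, value 56
- E: mass 7, value 36
- A: mass 3, value 32
Best: 56 sci.

56 sci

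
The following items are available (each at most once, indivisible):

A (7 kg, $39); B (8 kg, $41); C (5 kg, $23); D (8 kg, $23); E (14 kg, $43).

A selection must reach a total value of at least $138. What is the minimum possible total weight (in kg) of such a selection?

Subsets with value ≥ 138, sorted by total weight:
- A+B+C+E: weight 34, value 146
- A+B+D+E: weight 37, value 146
- A+B+C+D+E: weight 42, value 169
Minimum weight: 34 kg.

34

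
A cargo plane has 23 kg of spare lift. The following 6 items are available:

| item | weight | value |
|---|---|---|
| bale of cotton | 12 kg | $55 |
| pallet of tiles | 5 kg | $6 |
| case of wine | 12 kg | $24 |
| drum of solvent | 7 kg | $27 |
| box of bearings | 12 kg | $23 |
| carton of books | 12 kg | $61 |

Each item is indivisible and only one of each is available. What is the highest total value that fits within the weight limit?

$88

This is a 0/1 knapsack; check combinations near the capacity.
- drum of solvent+carton of books: weight 7+12=19, value 27+61=88
- bale of cotton+drum of solvent: weight 12+7=19, value 55+27=82
- pallet of tiles+carton of books: weight 5+12=17, value 6+61=67
- carton of books: weight 12, value 61
Best: $88.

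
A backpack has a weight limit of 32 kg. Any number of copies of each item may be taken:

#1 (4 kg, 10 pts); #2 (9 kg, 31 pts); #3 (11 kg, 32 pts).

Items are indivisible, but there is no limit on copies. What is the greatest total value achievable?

103 pts

Best value-per-unit is #2 at 31/9; filling with it alone gives 3×31 = 93.
Optimal mix: 1×#1 + 3×#2 → weight 31, value 103.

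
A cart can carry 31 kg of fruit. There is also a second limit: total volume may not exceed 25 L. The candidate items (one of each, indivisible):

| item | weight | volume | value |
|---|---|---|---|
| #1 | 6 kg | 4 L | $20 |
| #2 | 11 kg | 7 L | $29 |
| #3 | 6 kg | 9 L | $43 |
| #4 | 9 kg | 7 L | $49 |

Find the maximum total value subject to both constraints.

Feasible sets respecting both limits:
- #2+#3+#4: weight 26, volume 23, value 121
- #1+#3+#4: weight 21, volume 20, value 112
- #1+#2+#4: weight 26, volume 18, value 98
- #1+#2+#3: weight 23, volume 20, value 92
Best: $121.

$121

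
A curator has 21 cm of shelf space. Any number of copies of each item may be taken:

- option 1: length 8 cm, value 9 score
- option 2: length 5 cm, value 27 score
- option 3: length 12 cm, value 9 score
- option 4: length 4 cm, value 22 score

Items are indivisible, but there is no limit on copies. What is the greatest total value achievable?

115 score

Best value-per-unit is option 4 at 22/4; filling with it alone gives 5×22 = 110.
Optimal mix: 1×option 2 + 4×option 4 → length 21, value 115.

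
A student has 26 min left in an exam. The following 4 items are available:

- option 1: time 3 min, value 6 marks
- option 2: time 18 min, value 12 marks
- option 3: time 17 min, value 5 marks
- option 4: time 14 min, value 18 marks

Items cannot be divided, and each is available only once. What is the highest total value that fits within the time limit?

Check high-value combinations within 26 min:
- option 1+option 4: time 3+14=17, value 6+18=24
- option 4: time 14, value 18
- option 1+option 2: time 3+18=21, value 6+12=18
- option 2: time 18, value 12
- option 1+option 3: time 3+17=20, value 6+5=11
Best: 24 marks.

24 marks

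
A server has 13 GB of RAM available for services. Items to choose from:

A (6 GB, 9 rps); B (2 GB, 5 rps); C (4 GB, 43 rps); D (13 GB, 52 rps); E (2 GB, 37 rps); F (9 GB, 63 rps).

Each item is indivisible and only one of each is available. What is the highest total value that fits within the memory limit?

This is a 0/1 knapsack; check combinations near the capacity.
- C+F: memory 4+9=13, value 43+63=106
- B+E+F: memory 2+2+9=13, value 5+37+63=105
- E+F: memory 2+9=11, value 37+63=100
- A+C+E: memory 6+4+2=12, value 9+43+37=89
- B+C+E: memory 2+4+2=8, value 5+43+37=85
Best: 106 rps.

106 rps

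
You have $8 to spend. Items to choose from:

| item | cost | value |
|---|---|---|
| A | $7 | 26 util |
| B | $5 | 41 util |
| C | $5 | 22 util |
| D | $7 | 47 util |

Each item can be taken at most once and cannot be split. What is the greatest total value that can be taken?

Check high-value combinations within $8:
- D: cost 7, value 47
- B: cost 5, value 41
- A: cost 7, value 26
- C: cost 5, value 22
Best: 47 util.

47 util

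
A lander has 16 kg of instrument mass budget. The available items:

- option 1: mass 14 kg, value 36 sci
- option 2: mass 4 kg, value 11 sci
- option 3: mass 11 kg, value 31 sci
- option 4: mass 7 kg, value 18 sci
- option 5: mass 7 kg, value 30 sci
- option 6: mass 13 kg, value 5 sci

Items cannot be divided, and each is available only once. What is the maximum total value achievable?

Check high-value combinations within 16 kg:
- option 4+option 5: mass 7+7=14, value 18+30=48
- option 2+option 3: mass 4+11=15, value 11+31=42
- option 2+option 5: mass 4+7=11, value 11+30=41
- option 1: mass 14, value 36
Best: 48 sci.

48 sci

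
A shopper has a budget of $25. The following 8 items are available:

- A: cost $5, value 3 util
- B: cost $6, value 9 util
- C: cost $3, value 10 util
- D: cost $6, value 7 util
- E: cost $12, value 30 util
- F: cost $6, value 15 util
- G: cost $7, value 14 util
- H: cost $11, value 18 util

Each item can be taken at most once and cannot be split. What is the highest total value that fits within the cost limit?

59 util

Check high-value combinations within $25:
- E+F+G: cost 12+6+7=25, value 30+15+14=59
- C+E+F: cost 3+12+6=21, value 10+30+15=55
- C+E+G: cost 3+12+7=22, value 10+30+14=54
- B+E+F: cost 6+12+6=24, value 9+30+15=54
- B+E+G: cost 6+12+7=25, value 9+30+14=53
Best: 59 util.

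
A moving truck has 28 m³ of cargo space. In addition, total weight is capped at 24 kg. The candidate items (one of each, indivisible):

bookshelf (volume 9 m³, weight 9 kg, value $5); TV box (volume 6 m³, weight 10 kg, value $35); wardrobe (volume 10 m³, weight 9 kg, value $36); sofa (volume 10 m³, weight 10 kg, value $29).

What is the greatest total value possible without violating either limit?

$71

Feasible sets respecting both limits:
- TV box+wardrobe: volume 16, weight 19, value 71
- wardrobe+sofa: volume 20, weight 19, value 65
- TV box+sofa: volume 16, weight 20, value 64
- bookshelf+wardrobe: volume 19, weight 18, value 41
Best: $71.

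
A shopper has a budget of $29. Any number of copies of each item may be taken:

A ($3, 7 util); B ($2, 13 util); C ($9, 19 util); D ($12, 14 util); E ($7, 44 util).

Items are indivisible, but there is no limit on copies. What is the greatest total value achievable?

187 util

Best value-per-unit is B at 13/2; filling with it alone gives 14×13 = 182.
Optimal mix: 11×B + 1×E → cost 29, value 187.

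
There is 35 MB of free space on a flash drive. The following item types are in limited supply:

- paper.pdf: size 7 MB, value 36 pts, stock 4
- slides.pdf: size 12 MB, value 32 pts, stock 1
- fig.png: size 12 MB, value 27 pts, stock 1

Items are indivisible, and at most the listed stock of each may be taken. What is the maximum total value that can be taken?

Top feasible selections:
- 4×paper.pdf: size 28, value 144
- 3×paper.pdf + 1×slides.pdf: size 33, value 140
Best: 144 pts.

144 pts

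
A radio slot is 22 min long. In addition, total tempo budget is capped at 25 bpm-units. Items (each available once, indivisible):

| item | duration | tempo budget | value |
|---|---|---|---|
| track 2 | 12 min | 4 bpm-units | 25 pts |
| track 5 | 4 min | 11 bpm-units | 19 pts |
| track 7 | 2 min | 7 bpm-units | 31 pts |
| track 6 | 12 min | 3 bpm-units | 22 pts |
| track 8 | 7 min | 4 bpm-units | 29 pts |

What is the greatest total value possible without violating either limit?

85 pts

Feasible sets respecting both limits:
- track 2+track 7+track 8: duration 21, tempo budget 15, value 85
- track 7+track 6+track 8: duration 21, tempo budget 14, value 82
- track 5+track 7+track 8: duration 13, tempo budget 22, value 79
Best: 85 pts.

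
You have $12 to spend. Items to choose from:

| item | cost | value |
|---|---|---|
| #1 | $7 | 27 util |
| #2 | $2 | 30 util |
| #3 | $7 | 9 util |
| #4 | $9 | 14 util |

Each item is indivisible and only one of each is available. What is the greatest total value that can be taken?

Check high-value combinations within $12:
- #1+#2: cost 7+2=9, value 27+30=57
- #2+#4: cost 2+9=11, value 30+14=44
- #2+#3: cost 2+7=9, value 30+9=39
- #2: cost 2, value 30
- #1: cost 7, value 27
Best: 57 util.

57 util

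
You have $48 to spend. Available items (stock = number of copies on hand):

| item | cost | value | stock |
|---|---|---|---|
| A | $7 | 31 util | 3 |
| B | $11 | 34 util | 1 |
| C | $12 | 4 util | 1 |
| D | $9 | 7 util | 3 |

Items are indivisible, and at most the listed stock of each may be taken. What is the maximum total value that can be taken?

Top feasible selections:
- 3×A + 1×B + 1×D: cost 41, value 134
- 3×A + 1×B + 1×C: cost 44, value 131
- 3×A + 1×B: cost 32, value 127
- 3×A + 3×D: cost 48, value 114
Best: 134 util.

134 util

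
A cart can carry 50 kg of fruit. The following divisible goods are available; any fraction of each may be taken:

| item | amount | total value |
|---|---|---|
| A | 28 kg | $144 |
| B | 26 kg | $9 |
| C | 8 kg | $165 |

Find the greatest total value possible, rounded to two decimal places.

313.85

Take in order of value per unit:
- C (165/8 per unit): all 8 → value 165, running total 165.00
- A (144/28 per unit): all 28 → value 144, running total 309.00
- B (9/26 per unit): 14 of 26 → value 14×9/26 = 4.8462, running total 313.85
Total 313.85.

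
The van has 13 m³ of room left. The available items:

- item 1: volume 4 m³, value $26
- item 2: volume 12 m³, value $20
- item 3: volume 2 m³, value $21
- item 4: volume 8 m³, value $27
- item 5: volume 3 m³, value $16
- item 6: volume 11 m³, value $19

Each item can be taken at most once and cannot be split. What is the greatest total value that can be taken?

$64

Check high-value combinations within 13 m³:
- item 3+item 4+item 5: volume 2+8+3=13, value 21+27+16=64
- item 1+item 3+item 5: volume 4+2+3=9, value 26+21+16=63
- item 1+item 4: volume 4+8=12, value 26+27=53
- item 3+item 4: volume 2+8=10, value 21+27=48
- item 1+item 3: volume 4+2=6, value 26+21=47
Best: $64.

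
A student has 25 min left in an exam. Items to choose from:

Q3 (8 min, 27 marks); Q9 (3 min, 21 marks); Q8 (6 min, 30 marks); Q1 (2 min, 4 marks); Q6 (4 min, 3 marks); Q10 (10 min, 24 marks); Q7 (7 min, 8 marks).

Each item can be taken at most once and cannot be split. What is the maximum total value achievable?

86 marks

Check high-value combinations within 25 min:
- Q3+Q9+Q8+Q7: time 8+3+6+7=24, value 27+21+30+8=86
- Q3+Q9+Q8+Q1+Q6: time 8+3+6+2+4=23, value 27+21+30+4+3=85
- Q3+Q9+Q8+Q1: time 8+3+6+2=19, value 27+21+30+4=82
- Q9+Q8+Q1+Q6+Q10: time 3+6+2+4+10=25, value 21+30+4+3+24=82
- Q3+Q9+Q8+Q6: time 8+3+6+4=21, value 27+21+30+3=81
Best: 86 marks.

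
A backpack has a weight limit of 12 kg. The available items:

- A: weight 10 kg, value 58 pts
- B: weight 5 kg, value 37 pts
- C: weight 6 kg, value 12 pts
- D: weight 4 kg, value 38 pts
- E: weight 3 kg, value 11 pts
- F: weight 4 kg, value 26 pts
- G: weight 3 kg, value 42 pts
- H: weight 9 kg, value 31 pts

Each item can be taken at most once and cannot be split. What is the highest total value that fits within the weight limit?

117 pts

Check high-value combinations within 12 kg:
- B+D+G: weight 5+4+3=12, value 37+38+42=117
- D+F+G: weight 4+4+3=11, value 38+26+42=106
- B+F+G: weight 5+4+3=12, value 37+26+42=105
- D+E+G: weight 4+3+3=10, value 38+11+42=91
- B+E+G: weight 5+3+3=11, value 37+11+42=90
Best: 117 pts.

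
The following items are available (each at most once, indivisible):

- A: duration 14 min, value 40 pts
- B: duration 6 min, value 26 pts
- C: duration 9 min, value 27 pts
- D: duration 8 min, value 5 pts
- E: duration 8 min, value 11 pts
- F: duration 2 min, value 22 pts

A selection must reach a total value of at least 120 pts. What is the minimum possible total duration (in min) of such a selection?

39

Subsets with value ≥ 120, sorted by total duration:
- A+B+C+E+F: duration 39, value 126
- A+B+C+D+F: duration 39, value 120
Minimum duration: 39 min.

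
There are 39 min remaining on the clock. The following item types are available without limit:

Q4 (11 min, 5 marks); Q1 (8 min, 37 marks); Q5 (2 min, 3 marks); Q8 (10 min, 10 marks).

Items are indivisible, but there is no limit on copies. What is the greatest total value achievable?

Best value-per-unit is Q1 at 37/8; filling with it alone gives 4×37 = 148.
Optimal mix: 4×Q1 + 3×Q5 → time 38, value 157.

157 marks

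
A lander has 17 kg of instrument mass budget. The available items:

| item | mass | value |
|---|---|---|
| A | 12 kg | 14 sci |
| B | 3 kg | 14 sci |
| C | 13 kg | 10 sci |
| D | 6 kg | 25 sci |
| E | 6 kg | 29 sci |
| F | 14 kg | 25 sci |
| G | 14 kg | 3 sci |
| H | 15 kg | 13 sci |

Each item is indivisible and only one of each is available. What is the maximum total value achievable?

68 sci

Check high-value combinations within 17 kg:
- B+D+E: mass 3+6+6=15, value 14+25+29=68
- D+E: mass 6+6=12, value 25+29=54
- B+E: mass 3+6=9, value 14+29=43
- B+D: mass 3+6=9, value 14+25=39
- B+F: mass 3+14=17, value 14+25=39
Best: 68 sci.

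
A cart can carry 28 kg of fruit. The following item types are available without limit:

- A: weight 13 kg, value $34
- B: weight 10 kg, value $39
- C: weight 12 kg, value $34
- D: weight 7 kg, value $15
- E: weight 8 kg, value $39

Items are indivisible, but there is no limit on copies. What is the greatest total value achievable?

Best value-per-unit is E at 39/8; filling with it alone gives 3×39 = 117.
Optimal mix: 2×B + 1×E → weight 28, value 117.

$117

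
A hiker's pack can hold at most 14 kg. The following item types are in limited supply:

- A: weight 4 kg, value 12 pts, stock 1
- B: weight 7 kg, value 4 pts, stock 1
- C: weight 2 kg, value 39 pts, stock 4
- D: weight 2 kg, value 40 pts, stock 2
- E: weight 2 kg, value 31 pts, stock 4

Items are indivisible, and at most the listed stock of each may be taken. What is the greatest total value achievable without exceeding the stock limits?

Best selections within weight 14 and stock limits:
- 4×C + 2×D + 1×E: weight 14, value 267
- 3×C + 2×D + 2×E: weight 14, value 259
- 4×C + 1×D + 2×E: weight 14, value 258
- 2×C + 2×D + 3×E: weight 14, value 251
Best: 267 pts.

267 pts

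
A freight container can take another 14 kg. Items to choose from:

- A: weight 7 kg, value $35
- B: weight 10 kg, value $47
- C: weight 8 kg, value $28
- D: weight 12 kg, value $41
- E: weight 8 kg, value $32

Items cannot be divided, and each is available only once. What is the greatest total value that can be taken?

This is a 0/1 knapsack; check combinations near the capacity.
- B: weight 10, value 47
- D: weight 12, value 41
- A: weight 7, value 35
Best: $47.

$47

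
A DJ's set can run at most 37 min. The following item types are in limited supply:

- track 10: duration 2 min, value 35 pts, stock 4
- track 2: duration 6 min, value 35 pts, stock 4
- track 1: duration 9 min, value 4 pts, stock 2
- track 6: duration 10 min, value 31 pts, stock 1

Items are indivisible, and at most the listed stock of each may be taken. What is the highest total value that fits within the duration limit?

280 pts

Best selections within duration 37 and stock limits:
- 4×track 10 + 4×track 2: duration 32, value 280
- 4×track 10 + 3×track 2 + 1×track 6: duration 36, value 276
- 4×track 10 + 3×track 2 + 1×track 1: duration 35, value 249
Best: 280 pts.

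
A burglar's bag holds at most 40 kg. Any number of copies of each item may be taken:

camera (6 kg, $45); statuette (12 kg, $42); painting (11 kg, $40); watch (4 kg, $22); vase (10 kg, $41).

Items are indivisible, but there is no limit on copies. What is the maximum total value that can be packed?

Best value-per-unit is camera at 45/6; filling with it alone gives 6×45 = 270.
Optimal mix: 6×camera + 1×watch → weight 40, value 292.

$292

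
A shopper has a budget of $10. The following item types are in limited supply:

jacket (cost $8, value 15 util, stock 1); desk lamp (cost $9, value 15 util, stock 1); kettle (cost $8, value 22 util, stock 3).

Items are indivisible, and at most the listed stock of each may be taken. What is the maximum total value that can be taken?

Top feasible selections:
- 1×kettle: cost 8, value 22
- 1×jacket: cost 8, value 15
- 1×desk lamp: cost 9, value 15
Best: 22 util.

22 util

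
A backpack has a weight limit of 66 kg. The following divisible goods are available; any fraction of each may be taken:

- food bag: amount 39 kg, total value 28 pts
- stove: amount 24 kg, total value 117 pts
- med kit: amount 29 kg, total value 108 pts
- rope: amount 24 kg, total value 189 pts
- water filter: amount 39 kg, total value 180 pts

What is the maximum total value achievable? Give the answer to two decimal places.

Take in order of value per unit:
- rope (189/24 per unit): all 24 → value 189, running total 189.00
- stove (117/24 per unit): all 24 → value 117, running total 306.00
- water filter (180/39 per unit): 18 of 39 → value 18×180/39 = 83.0769, running total 389.08
Total 389.08.

389.08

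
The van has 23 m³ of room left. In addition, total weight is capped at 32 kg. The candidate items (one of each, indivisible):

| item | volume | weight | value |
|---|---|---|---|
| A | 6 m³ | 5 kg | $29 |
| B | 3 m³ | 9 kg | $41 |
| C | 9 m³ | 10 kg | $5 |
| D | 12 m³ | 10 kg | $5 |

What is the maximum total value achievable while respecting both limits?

Feasible sets respecting both limits:
- A+B+C: volume 18, weight 24, value 75
- A+B+D: volume 21, weight 24, value 75
- A+B: volume 9, weight 14, value 70
- B+C: volume 12, weight 19, value 46
Best: $75.

$75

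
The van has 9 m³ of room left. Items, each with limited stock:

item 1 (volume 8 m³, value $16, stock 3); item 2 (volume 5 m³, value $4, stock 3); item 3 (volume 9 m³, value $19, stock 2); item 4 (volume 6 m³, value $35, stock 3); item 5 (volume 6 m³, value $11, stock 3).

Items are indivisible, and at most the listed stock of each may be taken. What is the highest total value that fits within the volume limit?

$35

Best selections within volume 9 and stock limits:
- 1×item 4: volume 6, value 35
- 1×item 3: volume 9, value 19
- 1×item 1: volume 8, value 16
Best: $35.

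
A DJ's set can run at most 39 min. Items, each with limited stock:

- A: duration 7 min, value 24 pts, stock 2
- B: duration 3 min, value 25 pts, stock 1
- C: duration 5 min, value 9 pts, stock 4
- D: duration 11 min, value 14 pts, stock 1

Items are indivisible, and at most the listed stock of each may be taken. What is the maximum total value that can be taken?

109 pts

Top feasible selections:
- 2×A + 1×B + 4×C: duration 37, value 109
- 2×A + 1×B + 2×C + 1×D: duration 38, value 105
- 2×A + 1×B + 3×C: duration 32, value 100
- 2×A + 1×B + 1×C + 1×D: duration 33, value 96
Best: 109 pts.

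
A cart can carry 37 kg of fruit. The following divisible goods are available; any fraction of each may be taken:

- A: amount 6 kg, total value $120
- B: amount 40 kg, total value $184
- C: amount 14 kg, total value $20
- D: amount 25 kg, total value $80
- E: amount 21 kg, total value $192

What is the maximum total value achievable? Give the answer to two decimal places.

358.00

Take in order of value per unit:
- A (120/6 per unit): all 6 → value 120, running total 120.00
- E (192/21 per unit): all 21 → value 192, running total 312.00
- B (184/40 per unit): 10 of 40 → value 10×184/40 = 46.0000, running total 358.00
Total 358.00.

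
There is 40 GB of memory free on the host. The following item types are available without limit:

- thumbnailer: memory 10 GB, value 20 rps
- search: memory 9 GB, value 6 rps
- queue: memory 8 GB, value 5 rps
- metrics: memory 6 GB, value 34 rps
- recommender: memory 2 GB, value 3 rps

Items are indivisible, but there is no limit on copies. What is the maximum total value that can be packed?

210 rps

Best value-per-unit is metrics at 34/6; filling with it alone gives 6×34 = 204.
Optimal mix: 6×metrics + 2×recommender → memory 40, value 210.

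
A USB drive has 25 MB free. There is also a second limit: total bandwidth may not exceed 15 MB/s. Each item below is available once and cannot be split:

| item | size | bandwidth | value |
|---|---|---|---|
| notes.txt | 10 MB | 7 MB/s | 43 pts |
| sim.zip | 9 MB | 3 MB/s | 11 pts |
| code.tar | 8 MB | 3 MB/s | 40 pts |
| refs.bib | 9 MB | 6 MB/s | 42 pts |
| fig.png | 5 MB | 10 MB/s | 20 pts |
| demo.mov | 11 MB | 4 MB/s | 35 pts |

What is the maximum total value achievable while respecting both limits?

Feasible sets respecting both limits:
- notes.txt+refs.bib: size 19, bandwidth 13, value 85
- notes.txt+code.tar: size 18, bandwidth 10, value 83
- code.tar+refs.bib: size 17, bandwidth 9, value 82
- notes.txt+demo.mov: size 21, bandwidth 11, value 78
Best: 85 pts.

85 pts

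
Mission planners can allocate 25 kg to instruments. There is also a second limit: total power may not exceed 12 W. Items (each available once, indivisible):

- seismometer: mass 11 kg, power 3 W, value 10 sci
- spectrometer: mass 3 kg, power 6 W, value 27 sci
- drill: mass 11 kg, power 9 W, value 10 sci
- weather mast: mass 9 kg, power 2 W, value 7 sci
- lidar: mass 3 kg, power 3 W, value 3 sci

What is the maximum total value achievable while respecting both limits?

Feasible sets respecting both limits:
- seismometer+spectrometer+weather mast: mass 23, power 11, value 44
- seismometer+spectrometer+lidar: mass 17, power 12, value 40
- seismometer+spectrometer: mass 14, power 9, value 37
Best: 44 sci.

44 sci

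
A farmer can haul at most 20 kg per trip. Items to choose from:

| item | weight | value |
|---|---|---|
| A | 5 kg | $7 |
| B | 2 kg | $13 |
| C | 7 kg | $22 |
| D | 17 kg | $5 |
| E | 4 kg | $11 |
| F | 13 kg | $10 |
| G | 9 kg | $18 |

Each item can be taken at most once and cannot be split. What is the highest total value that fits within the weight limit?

This is a 0/1 knapsack; check combinations near the capacity.
- A+B+C+E: weight 5+2+7+4=18, value 7+13+22+11=53
- B+C+G: weight 2+7+9=18, value 13+22+18=53
- C+E+G: weight 7+4+9=20, value 22+11+18=51
- A+B+E+G: weight 5+2+4+9=20, value 7+13+11+18=49
Best: $53.

$53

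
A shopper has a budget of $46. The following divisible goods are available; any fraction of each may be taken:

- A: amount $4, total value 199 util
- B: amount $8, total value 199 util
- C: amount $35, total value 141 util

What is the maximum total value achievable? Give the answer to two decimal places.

Take in order of value per unit:
- A (199/4 per unit): all 4 → value 199, running total 199.00
- B (199/8 per unit): all 8 → value 199, running total 398.00
- C (141/35 per unit): 34 of 35 → value 34×141/35 = 136.9714, running total 534.97
Total 534.97.

534.97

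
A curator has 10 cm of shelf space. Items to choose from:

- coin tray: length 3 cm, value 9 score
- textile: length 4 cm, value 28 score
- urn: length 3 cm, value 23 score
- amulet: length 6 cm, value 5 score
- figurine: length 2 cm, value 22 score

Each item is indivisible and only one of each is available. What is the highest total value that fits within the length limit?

Check high-value combinations within 10 cm:
- textile+urn+figurine: length 4+3+2=9, value 28+23+22=73
- coin tray+textile+urn: length 3+4+3=10, value 9+28+23=60
- coin tray+textile+figurine: length 3+4+2=9, value 9+28+22=59
- coin tray+urn+figurine: length 3+3+2=8, value 9+23+22=54
Best: 73 score.

73 score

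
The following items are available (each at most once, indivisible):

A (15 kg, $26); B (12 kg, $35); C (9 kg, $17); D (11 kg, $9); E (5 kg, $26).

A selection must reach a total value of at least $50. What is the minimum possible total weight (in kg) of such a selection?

17

Subsets with value ≥ 50, sorted by total weight:
- B+E: weight 17, value 61
- A+E: weight 20, value 52
- B+C: weight 21, value 52
Minimum weight: 17 kg.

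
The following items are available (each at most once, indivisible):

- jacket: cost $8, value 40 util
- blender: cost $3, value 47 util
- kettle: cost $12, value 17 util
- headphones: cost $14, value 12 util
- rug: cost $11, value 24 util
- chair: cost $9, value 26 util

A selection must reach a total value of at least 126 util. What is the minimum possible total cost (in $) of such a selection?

31

Subsets with value ≥ 126, sorted by total cost:
- jacket+blender+rug+chair: cost 31, value 137
- jacket+blender+kettle+chair: cost 32, value 130
Minimum cost: 31 $.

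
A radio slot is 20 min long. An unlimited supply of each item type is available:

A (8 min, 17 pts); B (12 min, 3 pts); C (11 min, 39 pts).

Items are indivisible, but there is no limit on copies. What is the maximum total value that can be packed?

Best value-per-unit is C at 39/11; filling with it alone gives 1×39 = 39.
Optimal mix: 1×A + 1×C → duration 19, value 56.

56 pts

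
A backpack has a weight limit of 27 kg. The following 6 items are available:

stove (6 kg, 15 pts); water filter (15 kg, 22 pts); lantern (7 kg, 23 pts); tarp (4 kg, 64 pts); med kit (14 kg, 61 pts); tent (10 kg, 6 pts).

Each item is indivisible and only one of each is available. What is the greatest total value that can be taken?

Check high-value combinations within 27 kg:
- lantern+tarp+med kit: weight 7+4+14=25, value 23+64+61=148
- stove+tarp+med kit: weight 6+4+14=24, value 15+64+61=140
- tarp+med kit: weight 4+14=18, value 64+61=125
- water filter+lantern+tarp: weight 15+7+4=26, value 22+23+64=109
- stove+lantern+tarp+tent: weight 6+7+4+10=27, value 15+23+64+6=108
Best: 148 pts.

148 pts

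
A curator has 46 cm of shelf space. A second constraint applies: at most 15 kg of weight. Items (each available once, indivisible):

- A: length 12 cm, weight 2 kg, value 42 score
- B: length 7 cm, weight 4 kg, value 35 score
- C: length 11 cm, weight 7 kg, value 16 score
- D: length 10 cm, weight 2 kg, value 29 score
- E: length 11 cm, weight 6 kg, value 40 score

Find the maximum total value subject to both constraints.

Feasible sets respecting both limits:
- A+B+D+E: length 40, weight 14, value 146
- A+B+C+D: length 40, weight 15, value 122
- A+B+E: length 30, weight 12, value 117
- A+D+E: length 33, weight 10, value 111
Best: 146 score.

146 score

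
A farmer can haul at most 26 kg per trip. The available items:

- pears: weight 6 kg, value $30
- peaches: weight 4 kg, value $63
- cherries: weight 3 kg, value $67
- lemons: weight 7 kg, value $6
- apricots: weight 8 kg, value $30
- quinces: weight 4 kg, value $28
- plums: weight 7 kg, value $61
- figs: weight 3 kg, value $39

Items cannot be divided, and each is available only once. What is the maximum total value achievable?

$260

Check high-value combinations within 26 kg:
- pears+peaches+cherries+plums+figs: weight 6+4+3+7+3=23, value 30+63+67+61+39=260
- peaches+cherries+apricots+plums+figs: weight 4+3+8+7+3=25, value 63+67+30+61+39=260
- peaches+cherries+quinces+plums+figs: weight 4+3+4+7+3=21, value 63+67+28+61+39=258
- pears+peaches+cherries+quinces+plums: weight 6+4+3+4+7=24, value 30+63+67+28+61=249
Best: $260.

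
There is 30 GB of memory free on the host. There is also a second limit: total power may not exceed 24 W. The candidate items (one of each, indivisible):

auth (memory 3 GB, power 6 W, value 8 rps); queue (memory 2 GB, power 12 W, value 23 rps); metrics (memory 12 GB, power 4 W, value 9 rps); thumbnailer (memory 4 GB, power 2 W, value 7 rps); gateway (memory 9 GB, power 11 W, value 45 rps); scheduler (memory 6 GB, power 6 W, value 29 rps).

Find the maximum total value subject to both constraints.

Feasible sets respecting both limits:
- metrics+gateway+scheduler: memory 27, power 21, value 83
- auth+gateway+scheduler: memory 18, power 23, value 82
- thumbnailer+gateway+scheduler: memory 19, power 19, value 81
- gateway+scheduler: memory 15, power 17, value 74
Best: 83 rps.

83 rps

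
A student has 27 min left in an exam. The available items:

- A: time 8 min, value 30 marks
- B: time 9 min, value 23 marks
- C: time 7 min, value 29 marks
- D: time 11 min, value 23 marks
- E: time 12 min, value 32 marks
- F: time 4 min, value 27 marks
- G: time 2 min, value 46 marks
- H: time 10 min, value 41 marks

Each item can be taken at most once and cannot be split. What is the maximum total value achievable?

146 marks

Check high-value combinations within 27 min:
- A+C+G+H: time 8+7+2+10=27, value 30+29+46+41=146
- A+F+G+H: time 8+4+2+10=24, value 30+27+46+41=144
- C+F+G+H: time 7+4+2+10=23, value 29+27+46+41=143
- B+F+G+H: time 9+4+2+10=25, value 23+27+46+41=137
Best: 146 marks.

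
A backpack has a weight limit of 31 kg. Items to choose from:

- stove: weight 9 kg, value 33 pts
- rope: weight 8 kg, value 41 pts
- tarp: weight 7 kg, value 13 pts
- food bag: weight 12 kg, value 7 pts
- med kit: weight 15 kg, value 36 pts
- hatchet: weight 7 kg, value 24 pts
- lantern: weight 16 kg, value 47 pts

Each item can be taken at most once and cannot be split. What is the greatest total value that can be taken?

112 pts

Check high-value combinations within 31 kg:
- rope+hatchet+lantern: weight 8+7+16=31, value 41+24+47=112
- stove+rope+tarp+hatchet: weight 9+8+7+7=31, value 33+41+13+24=111
- rope+med kit+hatchet: weight 8+15+7=30, value 41+36+24=101
- rope+tarp+lantern: weight 8+7+16=31, value 41+13+47=101
Best: 112 pts.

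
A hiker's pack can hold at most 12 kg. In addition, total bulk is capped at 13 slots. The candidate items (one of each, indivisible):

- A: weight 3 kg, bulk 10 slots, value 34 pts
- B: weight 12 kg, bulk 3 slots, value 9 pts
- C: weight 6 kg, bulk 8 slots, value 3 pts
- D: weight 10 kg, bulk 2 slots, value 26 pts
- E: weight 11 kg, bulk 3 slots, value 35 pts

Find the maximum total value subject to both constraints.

35 pts

Feasible sets respecting both limits:
- E: weight 11, bulk 3, value 35
- A: weight 3, bulk 10, value 34
- D: weight 10, bulk 2, value 26
Best: 35 pts.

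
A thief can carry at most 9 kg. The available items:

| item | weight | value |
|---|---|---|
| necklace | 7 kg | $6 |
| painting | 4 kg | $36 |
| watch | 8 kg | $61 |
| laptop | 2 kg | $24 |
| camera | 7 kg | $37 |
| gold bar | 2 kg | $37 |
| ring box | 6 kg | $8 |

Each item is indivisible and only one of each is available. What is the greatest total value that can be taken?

This is a 0/1 knapsack; check combinations near the capacity.
- painting+laptop+gold bar: weight 4+2+2=8, value 36+24+37=97
- camera+gold bar: weight 7+2=9, value 37+37=74
- painting+gold bar: weight 4+2=6, value 36+37=73
- laptop+gold bar: weight 2+2=4, value 24+37=61
- watch: weight 8, value 61
Best: $97.

$97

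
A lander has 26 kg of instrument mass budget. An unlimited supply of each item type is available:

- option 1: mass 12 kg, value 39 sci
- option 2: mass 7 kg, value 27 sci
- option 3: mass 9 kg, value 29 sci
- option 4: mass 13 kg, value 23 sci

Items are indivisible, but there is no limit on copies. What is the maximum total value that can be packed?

Best value-per-unit is option 2 at 27/7; filling with it alone gives 3×27 = 81.
Optimal mix: 1×option 1 + 2×option 2 → mass 26, value 93.

93 sci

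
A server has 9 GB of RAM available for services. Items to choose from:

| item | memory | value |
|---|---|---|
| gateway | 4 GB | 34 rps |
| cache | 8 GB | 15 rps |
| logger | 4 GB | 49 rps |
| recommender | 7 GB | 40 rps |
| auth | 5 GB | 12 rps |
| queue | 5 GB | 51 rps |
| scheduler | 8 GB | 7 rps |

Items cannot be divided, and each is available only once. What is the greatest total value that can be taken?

100 rps

Check high-value combinations within 9 GB:
- logger+queue: memory 4+5=9, value 49+51=100
- gateway+queue: memory 4+5=9, value 34+51=85
- gateway+logger: memory 4+4=8, value 34+49=83
- logger+auth: memory 4+5=9, value 49+12=61
- queue: memory 5, value 51
Best: 100 rps.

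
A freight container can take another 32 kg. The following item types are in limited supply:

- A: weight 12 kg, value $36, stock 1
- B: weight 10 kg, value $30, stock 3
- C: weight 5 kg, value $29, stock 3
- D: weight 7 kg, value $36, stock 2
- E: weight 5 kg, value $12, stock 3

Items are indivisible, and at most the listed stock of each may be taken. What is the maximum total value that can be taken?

Best selections within weight 32 and stock limits:
- 3×C + 2×D: weight 29, value 159
- 1×B + 3×C + 1×D: weight 32, value 153
Best: $159.

$159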